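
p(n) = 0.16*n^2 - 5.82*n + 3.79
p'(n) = 0.32*n - 5.82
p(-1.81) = 14.85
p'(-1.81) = -6.40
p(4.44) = -18.90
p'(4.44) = -4.40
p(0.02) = 3.67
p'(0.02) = -5.81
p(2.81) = -11.30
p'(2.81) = -4.92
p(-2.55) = 19.67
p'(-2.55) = -6.64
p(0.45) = 1.20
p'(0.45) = -5.68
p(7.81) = -31.90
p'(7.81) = -3.32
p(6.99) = -29.07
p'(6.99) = -3.58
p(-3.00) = 22.69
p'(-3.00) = -6.78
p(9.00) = -35.63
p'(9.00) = -2.94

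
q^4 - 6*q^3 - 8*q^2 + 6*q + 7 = (q - 7)*(q - 1)*(q + 1)^2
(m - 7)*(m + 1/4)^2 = m^3 - 13*m^2/2 - 55*m/16 - 7/16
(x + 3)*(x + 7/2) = x^2 + 13*x/2 + 21/2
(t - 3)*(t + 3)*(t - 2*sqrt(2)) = t^3 - 2*sqrt(2)*t^2 - 9*t + 18*sqrt(2)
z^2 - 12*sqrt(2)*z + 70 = (z - 7*sqrt(2))*(z - 5*sqrt(2))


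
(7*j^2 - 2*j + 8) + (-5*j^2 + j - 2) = 2*j^2 - j + 6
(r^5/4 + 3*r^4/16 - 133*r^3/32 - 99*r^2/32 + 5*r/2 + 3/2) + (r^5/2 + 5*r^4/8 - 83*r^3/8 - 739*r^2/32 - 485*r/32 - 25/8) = 3*r^5/4 + 13*r^4/16 - 465*r^3/32 - 419*r^2/16 - 405*r/32 - 13/8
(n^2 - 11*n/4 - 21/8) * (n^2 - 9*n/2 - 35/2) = n^4 - 29*n^3/4 - 31*n^2/4 + 959*n/16 + 735/16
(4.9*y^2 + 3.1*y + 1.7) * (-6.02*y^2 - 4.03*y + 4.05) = -29.498*y^4 - 38.409*y^3 - 2.882*y^2 + 5.704*y + 6.885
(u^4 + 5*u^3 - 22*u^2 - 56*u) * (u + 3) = u^5 + 8*u^4 - 7*u^3 - 122*u^2 - 168*u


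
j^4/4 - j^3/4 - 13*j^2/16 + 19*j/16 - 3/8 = (j/4 + 1/2)*(j - 3/2)*(j - 1)*(j - 1/2)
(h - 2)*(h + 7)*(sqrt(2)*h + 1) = sqrt(2)*h^3 + h^2 + 5*sqrt(2)*h^2 - 14*sqrt(2)*h + 5*h - 14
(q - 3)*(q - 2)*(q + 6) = q^3 + q^2 - 24*q + 36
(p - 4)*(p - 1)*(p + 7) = p^3 + 2*p^2 - 31*p + 28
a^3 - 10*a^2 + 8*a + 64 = (a - 8)*(a - 4)*(a + 2)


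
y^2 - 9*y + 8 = (y - 8)*(y - 1)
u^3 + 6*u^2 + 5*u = u*(u + 1)*(u + 5)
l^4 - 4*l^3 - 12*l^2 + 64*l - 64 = (l - 4)*(l - 2)^2*(l + 4)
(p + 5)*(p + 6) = p^2 + 11*p + 30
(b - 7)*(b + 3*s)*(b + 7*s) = b^3 + 10*b^2*s - 7*b^2 + 21*b*s^2 - 70*b*s - 147*s^2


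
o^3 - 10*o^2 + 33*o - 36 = (o - 4)*(o - 3)^2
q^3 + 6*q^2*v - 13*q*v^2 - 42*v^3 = (q - 3*v)*(q + 2*v)*(q + 7*v)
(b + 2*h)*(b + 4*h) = b^2 + 6*b*h + 8*h^2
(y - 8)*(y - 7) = y^2 - 15*y + 56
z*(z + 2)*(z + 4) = z^3 + 6*z^2 + 8*z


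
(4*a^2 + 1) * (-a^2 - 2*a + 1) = -4*a^4 - 8*a^3 + 3*a^2 - 2*a + 1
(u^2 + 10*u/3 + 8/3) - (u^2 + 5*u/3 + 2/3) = 5*u/3 + 2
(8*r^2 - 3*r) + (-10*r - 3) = 8*r^2 - 13*r - 3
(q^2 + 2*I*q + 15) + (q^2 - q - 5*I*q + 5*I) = 2*q^2 - q - 3*I*q + 15 + 5*I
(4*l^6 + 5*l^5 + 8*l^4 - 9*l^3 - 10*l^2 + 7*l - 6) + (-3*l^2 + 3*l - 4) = 4*l^6 + 5*l^5 + 8*l^4 - 9*l^3 - 13*l^2 + 10*l - 10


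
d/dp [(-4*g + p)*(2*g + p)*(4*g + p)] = -16*g^2 + 4*g*p + 3*p^2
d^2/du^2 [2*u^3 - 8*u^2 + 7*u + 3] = 12*u - 16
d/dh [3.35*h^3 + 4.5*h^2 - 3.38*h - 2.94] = 10.05*h^2 + 9.0*h - 3.38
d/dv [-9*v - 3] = -9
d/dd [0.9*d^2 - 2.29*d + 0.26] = 1.8*d - 2.29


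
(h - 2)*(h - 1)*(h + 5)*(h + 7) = h^4 + 9*h^3 + h^2 - 81*h + 70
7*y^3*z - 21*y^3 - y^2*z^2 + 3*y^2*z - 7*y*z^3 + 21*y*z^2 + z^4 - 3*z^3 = (-7*y + z)*(-y + z)*(y + z)*(z - 3)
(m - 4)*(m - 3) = m^2 - 7*m + 12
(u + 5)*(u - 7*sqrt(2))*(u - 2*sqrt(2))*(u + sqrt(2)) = u^4 - 8*sqrt(2)*u^3 + 5*u^3 - 40*sqrt(2)*u^2 + 10*u^2 + 28*sqrt(2)*u + 50*u + 140*sqrt(2)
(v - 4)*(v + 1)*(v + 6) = v^3 + 3*v^2 - 22*v - 24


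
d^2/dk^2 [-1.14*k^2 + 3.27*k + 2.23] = -2.28000000000000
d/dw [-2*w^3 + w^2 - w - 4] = -6*w^2 + 2*w - 1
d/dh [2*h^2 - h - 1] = 4*h - 1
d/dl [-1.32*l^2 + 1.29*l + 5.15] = 1.29 - 2.64*l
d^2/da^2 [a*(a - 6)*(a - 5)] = 6*a - 22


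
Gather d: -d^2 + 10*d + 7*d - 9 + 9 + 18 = -d^2 + 17*d + 18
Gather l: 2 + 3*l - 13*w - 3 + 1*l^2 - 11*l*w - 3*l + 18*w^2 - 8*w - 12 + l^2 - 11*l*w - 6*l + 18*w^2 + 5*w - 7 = 2*l^2 + l*(-22*w - 6) + 36*w^2 - 16*w - 20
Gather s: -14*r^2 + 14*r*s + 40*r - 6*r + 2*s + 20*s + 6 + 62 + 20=-14*r^2 + 34*r + s*(14*r + 22) + 88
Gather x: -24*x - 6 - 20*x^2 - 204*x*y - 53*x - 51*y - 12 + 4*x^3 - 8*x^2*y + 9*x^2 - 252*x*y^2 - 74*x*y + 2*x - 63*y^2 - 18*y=4*x^3 + x^2*(-8*y - 11) + x*(-252*y^2 - 278*y - 75) - 63*y^2 - 69*y - 18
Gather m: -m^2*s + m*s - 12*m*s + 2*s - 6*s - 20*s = -m^2*s - 11*m*s - 24*s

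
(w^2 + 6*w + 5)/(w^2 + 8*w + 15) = (w + 1)/(w + 3)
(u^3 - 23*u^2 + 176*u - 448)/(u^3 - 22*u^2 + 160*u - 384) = (u - 7)/(u - 6)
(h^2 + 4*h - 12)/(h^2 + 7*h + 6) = (h - 2)/(h + 1)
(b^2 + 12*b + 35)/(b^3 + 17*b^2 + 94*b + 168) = (b + 5)/(b^2 + 10*b + 24)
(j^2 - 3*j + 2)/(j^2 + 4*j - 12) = (j - 1)/(j + 6)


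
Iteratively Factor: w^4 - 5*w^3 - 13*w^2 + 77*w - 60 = (w - 3)*(w^3 - 2*w^2 - 19*w + 20) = (w - 3)*(w + 4)*(w^2 - 6*w + 5) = (w - 3)*(w - 1)*(w + 4)*(w - 5)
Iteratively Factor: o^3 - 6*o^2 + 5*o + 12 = (o - 4)*(o^2 - 2*o - 3) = (o - 4)*(o - 3)*(o + 1)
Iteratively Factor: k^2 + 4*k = (k)*(k + 4)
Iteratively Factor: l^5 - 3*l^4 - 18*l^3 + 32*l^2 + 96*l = (l)*(l^4 - 3*l^3 - 18*l^2 + 32*l + 96) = l*(l - 4)*(l^3 + l^2 - 14*l - 24) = l*(l - 4)^2*(l^2 + 5*l + 6) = l*(l - 4)^2*(l + 3)*(l + 2)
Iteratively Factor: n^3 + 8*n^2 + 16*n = (n + 4)*(n^2 + 4*n) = (n + 4)^2*(n)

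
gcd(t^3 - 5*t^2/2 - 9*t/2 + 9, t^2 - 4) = t + 2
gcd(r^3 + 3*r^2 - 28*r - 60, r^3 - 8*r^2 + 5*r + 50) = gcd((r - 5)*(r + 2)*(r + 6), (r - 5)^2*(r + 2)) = r^2 - 3*r - 10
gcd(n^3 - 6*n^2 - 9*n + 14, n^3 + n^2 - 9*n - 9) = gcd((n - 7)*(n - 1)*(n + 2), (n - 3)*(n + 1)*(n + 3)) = 1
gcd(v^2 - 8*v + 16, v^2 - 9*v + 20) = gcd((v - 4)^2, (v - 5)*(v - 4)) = v - 4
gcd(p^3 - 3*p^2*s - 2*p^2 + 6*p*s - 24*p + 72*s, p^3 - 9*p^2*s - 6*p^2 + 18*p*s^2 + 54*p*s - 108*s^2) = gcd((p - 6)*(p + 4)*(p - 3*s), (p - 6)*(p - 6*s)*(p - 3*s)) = p^2 - 3*p*s - 6*p + 18*s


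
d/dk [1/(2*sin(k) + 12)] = -cos(k)/(2*(sin(k) + 6)^2)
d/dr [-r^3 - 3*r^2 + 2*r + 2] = -3*r^2 - 6*r + 2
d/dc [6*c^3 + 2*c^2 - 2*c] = 18*c^2 + 4*c - 2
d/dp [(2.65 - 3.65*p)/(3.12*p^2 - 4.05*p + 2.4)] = (11.388*p^2 - 16.536*p + 1.9725)/(9.7344*p^4 - 25.272*p^3 + 31.3785*p^2 - 19.44*p + 5.76)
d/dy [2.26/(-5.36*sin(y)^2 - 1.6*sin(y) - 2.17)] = (24.2272*sin(y) + 3.616)*cos(y)/(5.36*sin(y)^2 + 1.6*sin(y) + 2.17)^2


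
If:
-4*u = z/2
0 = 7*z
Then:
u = 0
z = 0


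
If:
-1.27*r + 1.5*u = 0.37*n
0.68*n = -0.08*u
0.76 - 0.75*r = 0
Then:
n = -0.10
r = 1.01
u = 0.83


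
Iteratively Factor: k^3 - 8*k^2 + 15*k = (k)*(k^2 - 8*k + 15) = k*(k - 3)*(k - 5)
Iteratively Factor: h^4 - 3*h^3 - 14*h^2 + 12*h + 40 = (h - 2)*(h^3 - h^2 - 16*h - 20) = (h - 5)*(h - 2)*(h^2 + 4*h + 4) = (h - 5)*(h - 2)*(h + 2)*(h + 2)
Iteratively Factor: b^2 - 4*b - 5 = (b + 1)*(b - 5)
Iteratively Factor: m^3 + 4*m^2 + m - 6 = (m - 1)*(m^2 + 5*m + 6) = (m - 1)*(m + 3)*(m + 2)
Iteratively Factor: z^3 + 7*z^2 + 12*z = (z)*(z^2 + 7*z + 12) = z*(z + 4)*(z + 3)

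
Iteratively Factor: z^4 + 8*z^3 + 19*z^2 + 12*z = (z + 3)*(z^3 + 5*z^2 + 4*z) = z*(z + 3)*(z^2 + 5*z + 4) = z*(z + 1)*(z + 3)*(z + 4)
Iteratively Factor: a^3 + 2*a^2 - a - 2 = (a - 1)*(a^2 + 3*a + 2) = (a - 1)*(a + 1)*(a + 2)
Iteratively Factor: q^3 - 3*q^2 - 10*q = (q + 2)*(q^2 - 5*q) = (q - 5)*(q + 2)*(q)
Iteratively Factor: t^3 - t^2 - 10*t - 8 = (t + 1)*(t^2 - 2*t - 8) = (t - 4)*(t + 1)*(t + 2)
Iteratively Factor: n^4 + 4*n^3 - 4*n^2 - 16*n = (n)*(n^3 + 4*n^2 - 4*n - 16) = n*(n + 4)*(n^2 - 4) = n*(n + 2)*(n + 4)*(n - 2)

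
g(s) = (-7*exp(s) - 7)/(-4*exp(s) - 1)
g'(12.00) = 0.00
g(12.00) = 1.75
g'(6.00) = 0.00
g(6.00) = 1.75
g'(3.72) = -0.03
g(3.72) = 1.78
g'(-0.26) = -0.97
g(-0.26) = 3.04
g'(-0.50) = -1.09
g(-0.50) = 3.28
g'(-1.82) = -1.25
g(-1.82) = 4.94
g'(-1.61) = -1.30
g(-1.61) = 4.67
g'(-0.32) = -1.00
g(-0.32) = 3.09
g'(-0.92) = -1.24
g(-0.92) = 3.77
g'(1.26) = -0.32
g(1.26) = 2.10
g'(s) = 4*(-7*exp(s) - 7)*exp(s)/(-4*exp(s) - 1)^2 - 7*exp(s)/(-4*exp(s) - 1) = -21*exp(s)/(4*exp(s) + 1)^2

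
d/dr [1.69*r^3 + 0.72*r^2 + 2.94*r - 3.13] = 5.07*r^2 + 1.44*r + 2.94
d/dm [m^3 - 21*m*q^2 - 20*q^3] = 3*m^2 - 21*q^2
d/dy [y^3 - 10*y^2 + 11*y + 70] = 3*y^2 - 20*y + 11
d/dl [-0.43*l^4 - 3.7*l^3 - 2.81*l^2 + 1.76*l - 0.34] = -1.72*l^3 - 11.1*l^2 - 5.62*l + 1.76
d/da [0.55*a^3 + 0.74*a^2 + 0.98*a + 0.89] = 1.65*a^2 + 1.48*a + 0.98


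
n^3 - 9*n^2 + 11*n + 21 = (n - 7)*(n - 3)*(n + 1)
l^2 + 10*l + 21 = (l + 3)*(l + 7)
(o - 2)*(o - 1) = o^2 - 3*o + 2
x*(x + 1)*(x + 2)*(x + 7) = x^4 + 10*x^3 + 23*x^2 + 14*x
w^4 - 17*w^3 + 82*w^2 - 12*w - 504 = (w - 7)*(w - 6)^2*(w + 2)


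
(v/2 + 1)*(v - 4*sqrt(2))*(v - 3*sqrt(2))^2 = v^4/2 - 5*sqrt(2)*v^3 + v^3 - 10*sqrt(2)*v^2 + 33*v^2 - 36*sqrt(2)*v + 66*v - 72*sqrt(2)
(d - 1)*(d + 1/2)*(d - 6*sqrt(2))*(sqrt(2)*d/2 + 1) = sqrt(2)*d^4/2 - 5*d^3 - sqrt(2)*d^3/4 - 25*sqrt(2)*d^2/4 + 5*d^2/2 + 5*d/2 + 3*sqrt(2)*d + 3*sqrt(2)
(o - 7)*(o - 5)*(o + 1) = o^3 - 11*o^2 + 23*o + 35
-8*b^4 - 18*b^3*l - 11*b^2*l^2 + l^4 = (-4*b + l)*(b + l)^2*(2*b + l)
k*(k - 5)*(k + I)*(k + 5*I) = k^4 - 5*k^3 + 6*I*k^3 - 5*k^2 - 30*I*k^2 + 25*k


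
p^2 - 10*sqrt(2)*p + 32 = (p - 8*sqrt(2))*(p - 2*sqrt(2))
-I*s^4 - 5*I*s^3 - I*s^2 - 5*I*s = s*(s + 5)*(s - I)*(-I*s + 1)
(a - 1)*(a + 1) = a^2 - 1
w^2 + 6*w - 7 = (w - 1)*(w + 7)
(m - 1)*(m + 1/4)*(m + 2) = m^3 + 5*m^2/4 - 7*m/4 - 1/2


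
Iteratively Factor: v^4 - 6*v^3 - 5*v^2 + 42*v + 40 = (v - 5)*(v^3 - v^2 - 10*v - 8) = (v - 5)*(v + 2)*(v^2 - 3*v - 4) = (v - 5)*(v + 1)*(v + 2)*(v - 4)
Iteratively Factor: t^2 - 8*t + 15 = (t - 5)*(t - 3)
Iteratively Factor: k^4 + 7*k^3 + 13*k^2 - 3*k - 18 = (k + 3)*(k^3 + 4*k^2 + k - 6) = (k + 2)*(k + 3)*(k^2 + 2*k - 3) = (k - 1)*(k + 2)*(k + 3)*(k + 3)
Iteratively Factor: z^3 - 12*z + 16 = (z + 4)*(z^2 - 4*z + 4) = (z - 2)*(z + 4)*(z - 2)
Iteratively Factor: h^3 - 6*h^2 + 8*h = (h)*(h^2 - 6*h + 8) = h*(h - 2)*(h - 4)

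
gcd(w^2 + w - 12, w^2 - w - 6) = w - 3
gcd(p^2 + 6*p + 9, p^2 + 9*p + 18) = p + 3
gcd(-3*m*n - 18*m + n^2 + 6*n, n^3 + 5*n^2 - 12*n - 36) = n + 6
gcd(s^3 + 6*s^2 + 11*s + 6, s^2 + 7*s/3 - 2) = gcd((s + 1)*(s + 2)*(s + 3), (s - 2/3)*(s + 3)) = s + 3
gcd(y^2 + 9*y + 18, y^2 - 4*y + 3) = 1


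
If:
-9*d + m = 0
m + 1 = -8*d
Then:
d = -1/17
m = -9/17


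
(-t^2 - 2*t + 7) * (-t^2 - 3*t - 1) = t^4 + 5*t^3 - 19*t - 7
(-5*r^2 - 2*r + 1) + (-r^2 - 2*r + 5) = -6*r^2 - 4*r + 6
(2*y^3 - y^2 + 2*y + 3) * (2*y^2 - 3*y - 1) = 4*y^5 - 8*y^4 + 5*y^3 + y^2 - 11*y - 3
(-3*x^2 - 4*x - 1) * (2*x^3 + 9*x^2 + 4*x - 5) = -6*x^5 - 35*x^4 - 50*x^3 - 10*x^2 + 16*x + 5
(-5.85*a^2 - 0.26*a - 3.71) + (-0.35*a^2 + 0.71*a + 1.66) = -6.2*a^2 + 0.45*a - 2.05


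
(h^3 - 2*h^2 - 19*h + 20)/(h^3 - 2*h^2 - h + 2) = (h^2 - h - 20)/(h^2 - h - 2)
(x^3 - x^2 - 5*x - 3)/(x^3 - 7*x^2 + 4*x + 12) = (x^2 - 2*x - 3)/(x^2 - 8*x + 12)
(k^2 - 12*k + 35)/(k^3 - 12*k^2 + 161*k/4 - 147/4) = 4*(k - 5)/(4*k^2 - 20*k + 21)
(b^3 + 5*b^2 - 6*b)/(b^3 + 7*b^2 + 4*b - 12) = b/(b + 2)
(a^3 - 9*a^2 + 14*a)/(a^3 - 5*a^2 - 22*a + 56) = a/(a + 4)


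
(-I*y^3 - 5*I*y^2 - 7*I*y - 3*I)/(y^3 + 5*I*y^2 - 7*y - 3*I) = I*(-y^3 - 5*y^2 - 7*y - 3)/(y^3 + 5*I*y^2 - 7*y - 3*I)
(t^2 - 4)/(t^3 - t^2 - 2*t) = (t + 2)/(t*(t + 1))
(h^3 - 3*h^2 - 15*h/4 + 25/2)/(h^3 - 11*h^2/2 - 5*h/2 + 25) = (h - 5/2)/(h - 5)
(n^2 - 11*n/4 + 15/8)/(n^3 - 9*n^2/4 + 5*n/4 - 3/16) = 2*(4*n - 5)/(8*n^2 - 6*n + 1)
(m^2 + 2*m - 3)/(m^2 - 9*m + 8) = (m + 3)/(m - 8)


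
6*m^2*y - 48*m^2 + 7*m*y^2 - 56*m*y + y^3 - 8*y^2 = (m + y)*(6*m + y)*(y - 8)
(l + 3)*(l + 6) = l^2 + 9*l + 18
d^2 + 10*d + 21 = (d + 3)*(d + 7)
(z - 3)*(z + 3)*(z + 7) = z^3 + 7*z^2 - 9*z - 63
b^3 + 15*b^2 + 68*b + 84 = (b + 2)*(b + 6)*(b + 7)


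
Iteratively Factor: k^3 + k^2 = (k)*(k^2 + k) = k^2*(k + 1)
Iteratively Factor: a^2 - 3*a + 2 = (a - 1)*(a - 2)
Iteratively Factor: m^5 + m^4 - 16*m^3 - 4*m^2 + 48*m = (m - 3)*(m^4 + 4*m^3 - 4*m^2 - 16*m) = (m - 3)*(m - 2)*(m^3 + 6*m^2 + 8*m) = (m - 3)*(m - 2)*(m + 2)*(m^2 + 4*m) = (m - 3)*(m - 2)*(m + 2)*(m + 4)*(m)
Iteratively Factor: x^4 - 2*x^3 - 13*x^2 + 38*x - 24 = (x - 1)*(x^3 - x^2 - 14*x + 24) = (x - 3)*(x - 1)*(x^2 + 2*x - 8) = (x - 3)*(x - 1)*(x + 4)*(x - 2)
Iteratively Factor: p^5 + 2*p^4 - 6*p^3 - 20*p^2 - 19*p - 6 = (p + 2)*(p^4 - 6*p^2 - 8*p - 3) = (p + 1)*(p + 2)*(p^3 - p^2 - 5*p - 3) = (p + 1)^2*(p + 2)*(p^2 - 2*p - 3) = (p + 1)^3*(p + 2)*(p - 3)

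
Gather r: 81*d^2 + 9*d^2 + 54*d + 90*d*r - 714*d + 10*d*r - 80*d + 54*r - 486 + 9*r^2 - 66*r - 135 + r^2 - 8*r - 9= 90*d^2 - 740*d + 10*r^2 + r*(100*d - 20) - 630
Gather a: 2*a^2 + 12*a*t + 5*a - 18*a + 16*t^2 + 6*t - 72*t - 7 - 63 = 2*a^2 + a*(12*t - 13) + 16*t^2 - 66*t - 70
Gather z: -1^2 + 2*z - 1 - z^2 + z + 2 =-z^2 + 3*z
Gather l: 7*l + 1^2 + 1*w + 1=7*l + w + 2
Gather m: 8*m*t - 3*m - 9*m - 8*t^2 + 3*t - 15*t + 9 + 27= m*(8*t - 12) - 8*t^2 - 12*t + 36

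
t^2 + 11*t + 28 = (t + 4)*(t + 7)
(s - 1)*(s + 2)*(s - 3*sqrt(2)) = s^3 - 3*sqrt(2)*s^2 + s^2 - 3*sqrt(2)*s - 2*s + 6*sqrt(2)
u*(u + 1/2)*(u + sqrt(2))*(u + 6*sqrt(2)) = u^4 + u^3/2 + 7*sqrt(2)*u^3 + 7*sqrt(2)*u^2/2 + 12*u^2 + 6*u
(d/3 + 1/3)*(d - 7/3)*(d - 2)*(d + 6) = d^4/3 + 8*d^3/9 - 59*d^2/9 + 20*d/9 + 28/3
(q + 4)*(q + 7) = q^2 + 11*q + 28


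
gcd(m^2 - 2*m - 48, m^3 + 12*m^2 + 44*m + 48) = m + 6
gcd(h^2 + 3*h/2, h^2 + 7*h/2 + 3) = h + 3/2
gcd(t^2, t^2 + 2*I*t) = t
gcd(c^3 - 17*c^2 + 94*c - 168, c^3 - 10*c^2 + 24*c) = c^2 - 10*c + 24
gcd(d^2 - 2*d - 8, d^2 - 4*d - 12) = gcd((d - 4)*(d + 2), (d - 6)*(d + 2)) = d + 2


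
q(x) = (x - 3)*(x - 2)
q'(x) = 2*x - 5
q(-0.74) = 10.25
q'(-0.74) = -6.48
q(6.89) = 19.02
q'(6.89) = 8.78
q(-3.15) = 31.67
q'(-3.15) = -11.30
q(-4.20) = 44.64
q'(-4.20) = -13.40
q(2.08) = -0.07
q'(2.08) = -0.84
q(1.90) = 0.11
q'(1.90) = -1.20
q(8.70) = 38.19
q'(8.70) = 12.40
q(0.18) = 5.13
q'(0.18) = -4.64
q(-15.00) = 306.00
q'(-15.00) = -35.00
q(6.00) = 12.00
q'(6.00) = 7.00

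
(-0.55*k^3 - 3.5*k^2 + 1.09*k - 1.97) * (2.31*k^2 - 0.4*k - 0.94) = -1.2705*k^5 - 7.865*k^4 + 4.4349*k^3 - 1.6967*k^2 - 0.2366*k + 1.8518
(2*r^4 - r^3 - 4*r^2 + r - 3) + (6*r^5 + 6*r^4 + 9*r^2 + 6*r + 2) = 6*r^5 + 8*r^4 - r^3 + 5*r^2 + 7*r - 1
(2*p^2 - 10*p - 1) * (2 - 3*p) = -6*p^3 + 34*p^2 - 17*p - 2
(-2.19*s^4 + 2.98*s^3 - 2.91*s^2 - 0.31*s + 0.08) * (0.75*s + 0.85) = -1.6425*s^5 + 0.3735*s^4 + 0.3505*s^3 - 2.706*s^2 - 0.2035*s + 0.068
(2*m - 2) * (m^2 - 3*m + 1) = 2*m^3 - 8*m^2 + 8*m - 2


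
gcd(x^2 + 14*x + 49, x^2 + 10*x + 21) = x + 7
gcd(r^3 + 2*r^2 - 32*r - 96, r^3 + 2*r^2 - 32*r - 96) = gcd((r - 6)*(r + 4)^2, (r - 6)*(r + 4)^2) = r^3 + 2*r^2 - 32*r - 96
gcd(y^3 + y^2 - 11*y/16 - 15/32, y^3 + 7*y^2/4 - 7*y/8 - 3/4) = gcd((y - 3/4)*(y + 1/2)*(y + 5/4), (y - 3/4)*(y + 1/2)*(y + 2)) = y^2 - y/4 - 3/8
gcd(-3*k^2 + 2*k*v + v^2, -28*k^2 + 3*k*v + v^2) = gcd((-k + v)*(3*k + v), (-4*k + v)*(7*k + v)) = 1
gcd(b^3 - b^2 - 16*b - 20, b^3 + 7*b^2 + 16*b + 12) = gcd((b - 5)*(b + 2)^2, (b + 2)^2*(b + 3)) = b^2 + 4*b + 4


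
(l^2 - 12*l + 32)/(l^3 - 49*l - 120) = (l - 4)/(l^2 + 8*l + 15)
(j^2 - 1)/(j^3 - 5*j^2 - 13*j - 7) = (j - 1)/(j^2 - 6*j - 7)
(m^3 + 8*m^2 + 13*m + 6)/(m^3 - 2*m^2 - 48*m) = (m^2 + 2*m + 1)/(m*(m - 8))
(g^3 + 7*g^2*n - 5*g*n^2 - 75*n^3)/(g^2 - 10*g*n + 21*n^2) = (g^2 + 10*g*n + 25*n^2)/(g - 7*n)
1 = 1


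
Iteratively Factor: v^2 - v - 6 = (v + 2)*(v - 3)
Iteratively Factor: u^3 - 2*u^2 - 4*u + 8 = (u + 2)*(u^2 - 4*u + 4) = (u - 2)*(u + 2)*(u - 2)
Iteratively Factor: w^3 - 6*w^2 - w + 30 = (w - 5)*(w^2 - w - 6) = (w - 5)*(w + 2)*(w - 3)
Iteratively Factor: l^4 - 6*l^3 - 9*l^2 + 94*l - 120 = (l - 3)*(l^3 - 3*l^2 - 18*l + 40) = (l - 3)*(l - 2)*(l^2 - l - 20) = (l - 3)*(l - 2)*(l + 4)*(l - 5)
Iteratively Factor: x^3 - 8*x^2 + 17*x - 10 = (x - 5)*(x^2 - 3*x + 2) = (x - 5)*(x - 2)*(x - 1)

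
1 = 1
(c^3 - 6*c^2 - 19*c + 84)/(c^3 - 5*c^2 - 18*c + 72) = (c - 7)/(c - 6)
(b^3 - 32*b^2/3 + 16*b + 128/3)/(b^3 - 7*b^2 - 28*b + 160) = (b + 4/3)/(b + 5)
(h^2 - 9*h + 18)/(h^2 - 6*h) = (h - 3)/h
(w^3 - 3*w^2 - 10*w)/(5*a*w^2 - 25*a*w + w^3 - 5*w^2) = (w + 2)/(5*a + w)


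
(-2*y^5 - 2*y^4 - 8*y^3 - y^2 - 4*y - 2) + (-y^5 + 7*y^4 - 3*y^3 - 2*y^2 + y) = -3*y^5 + 5*y^4 - 11*y^3 - 3*y^2 - 3*y - 2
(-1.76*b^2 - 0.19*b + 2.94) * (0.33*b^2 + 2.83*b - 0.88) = -0.5808*b^4 - 5.0435*b^3 + 1.9813*b^2 + 8.4874*b - 2.5872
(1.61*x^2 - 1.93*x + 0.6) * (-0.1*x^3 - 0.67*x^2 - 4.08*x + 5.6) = -0.161*x^5 - 0.8857*x^4 - 5.3357*x^3 + 16.4884*x^2 - 13.256*x + 3.36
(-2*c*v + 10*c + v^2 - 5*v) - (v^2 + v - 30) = -2*c*v + 10*c - 6*v + 30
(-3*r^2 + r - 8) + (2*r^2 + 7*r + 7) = -r^2 + 8*r - 1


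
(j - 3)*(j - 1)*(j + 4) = j^3 - 13*j + 12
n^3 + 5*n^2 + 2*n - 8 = (n - 1)*(n + 2)*(n + 4)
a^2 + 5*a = a*(a + 5)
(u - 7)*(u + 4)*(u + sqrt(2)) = u^3 - 3*u^2 + sqrt(2)*u^2 - 28*u - 3*sqrt(2)*u - 28*sqrt(2)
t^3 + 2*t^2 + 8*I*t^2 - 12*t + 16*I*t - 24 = (t + 2)*(t + 2*I)*(t + 6*I)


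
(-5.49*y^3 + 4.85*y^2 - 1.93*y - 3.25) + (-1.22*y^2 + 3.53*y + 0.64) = -5.49*y^3 + 3.63*y^2 + 1.6*y - 2.61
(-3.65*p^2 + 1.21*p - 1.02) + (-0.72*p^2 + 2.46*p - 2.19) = -4.37*p^2 + 3.67*p - 3.21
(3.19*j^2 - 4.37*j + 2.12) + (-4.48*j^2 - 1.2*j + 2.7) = -1.29*j^2 - 5.57*j + 4.82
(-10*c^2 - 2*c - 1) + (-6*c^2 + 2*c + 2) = 1 - 16*c^2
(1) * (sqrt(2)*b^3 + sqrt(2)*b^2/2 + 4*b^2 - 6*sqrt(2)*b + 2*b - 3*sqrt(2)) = sqrt(2)*b^3 + sqrt(2)*b^2/2 + 4*b^2 - 6*sqrt(2)*b + 2*b - 3*sqrt(2)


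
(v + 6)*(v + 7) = v^2 + 13*v + 42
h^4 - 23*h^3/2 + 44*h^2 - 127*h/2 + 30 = (h - 5)*(h - 4)*(h - 3/2)*(h - 1)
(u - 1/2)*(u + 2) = u^2 + 3*u/2 - 1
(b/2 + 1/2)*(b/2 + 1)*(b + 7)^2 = b^4/4 + 17*b^3/4 + 93*b^2/4 + 175*b/4 + 49/2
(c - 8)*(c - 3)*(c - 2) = c^3 - 13*c^2 + 46*c - 48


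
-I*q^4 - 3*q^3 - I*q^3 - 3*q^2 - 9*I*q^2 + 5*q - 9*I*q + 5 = (q + 1)*(q - 5*I)*(q + I)*(-I*q + 1)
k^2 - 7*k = k*(k - 7)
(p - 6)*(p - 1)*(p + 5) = p^3 - 2*p^2 - 29*p + 30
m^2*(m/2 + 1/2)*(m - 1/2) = m^4/2 + m^3/4 - m^2/4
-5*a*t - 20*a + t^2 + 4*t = (-5*a + t)*(t + 4)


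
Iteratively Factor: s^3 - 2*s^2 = (s)*(s^2 - 2*s) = s^2*(s - 2)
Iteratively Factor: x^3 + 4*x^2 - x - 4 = (x + 1)*(x^2 + 3*x - 4) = (x - 1)*(x + 1)*(x + 4)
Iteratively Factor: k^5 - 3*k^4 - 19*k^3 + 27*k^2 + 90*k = (k + 3)*(k^4 - 6*k^3 - k^2 + 30*k) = (k - 5)*(k + 3)*(k^3 - k^2 - 6*k) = (k - 5)*(k - 3)*(k + 3)*(k^2 + 2*k) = (k - 5)*(k - 3)*(k + 2)*(k + 3)*(k)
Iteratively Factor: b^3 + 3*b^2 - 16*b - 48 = (b - 4)*(b^2 + 7*b + 12) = (b - 4)*(b + 3)*(b + 4)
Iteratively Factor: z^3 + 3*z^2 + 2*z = (z + 1)*(z^2 + 2*z) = z*(z + 1)*(z + 2)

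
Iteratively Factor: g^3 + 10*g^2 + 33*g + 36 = (g + 3)*(g^2 + 7*g + 12) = (g + 3)*(g + 4)*(g + 3)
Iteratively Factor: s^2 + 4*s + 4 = (s + 2)*(s + 2)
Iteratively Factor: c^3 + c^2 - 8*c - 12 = (c + 2)*(c^2 - c - 6) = (c - 3)*(c + 2)*(c + 2)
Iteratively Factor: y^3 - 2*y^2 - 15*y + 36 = (y + 4)*(y^2 - 6*y + 9) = (y - 3)*(y + 4)*(y - 3)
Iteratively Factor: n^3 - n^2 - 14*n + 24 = (n - 3)*(n^2 + 2*n - 8) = (n - 3)*(n + 4)*(n - 2)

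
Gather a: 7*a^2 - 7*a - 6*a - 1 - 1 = 7*a^2 - 13*a - 2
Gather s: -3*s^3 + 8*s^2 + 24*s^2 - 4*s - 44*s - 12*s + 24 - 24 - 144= -3*s^3 + 32*s^2 - 60*s - 144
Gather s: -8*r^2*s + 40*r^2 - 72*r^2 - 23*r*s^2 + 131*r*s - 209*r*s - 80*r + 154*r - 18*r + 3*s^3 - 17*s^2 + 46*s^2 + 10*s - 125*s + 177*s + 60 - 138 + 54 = -32*r^2 + 56*r + 3*s^3 + s^2*(29 - 23*r) + s*(-8*r^2 - 78*r + 62) - 24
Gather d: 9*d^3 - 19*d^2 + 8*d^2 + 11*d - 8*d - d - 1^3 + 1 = 9*d^3 - 11*d^2 + 2*d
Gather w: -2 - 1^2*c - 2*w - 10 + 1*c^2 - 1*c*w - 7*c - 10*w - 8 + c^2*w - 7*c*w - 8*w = c^2 - 8*c + w*(c^2 - 8*c - 20) - 20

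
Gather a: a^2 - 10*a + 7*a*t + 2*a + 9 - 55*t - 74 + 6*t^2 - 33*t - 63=a^2 + a*(7*t - 8) + 6*t^2 - 88*t - 128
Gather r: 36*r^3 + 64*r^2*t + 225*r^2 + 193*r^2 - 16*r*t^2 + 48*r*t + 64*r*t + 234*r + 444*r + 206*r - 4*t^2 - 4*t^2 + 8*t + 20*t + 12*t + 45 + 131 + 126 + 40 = 36*r^3 + r^2*(64*t + 418) + r*(-16*t^2 + 112*t + 884) - 8*t^2 + 40*t + 342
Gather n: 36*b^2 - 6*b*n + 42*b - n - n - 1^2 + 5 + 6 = 36*b^2 + 42*b + n*(-6*b - 2) + 10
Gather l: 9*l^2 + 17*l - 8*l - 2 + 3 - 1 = 9*l^2 + 9*l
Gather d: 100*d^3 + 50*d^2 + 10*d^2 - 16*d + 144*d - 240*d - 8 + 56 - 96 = 100*d^3 + 60*d^2 - 112*d - 48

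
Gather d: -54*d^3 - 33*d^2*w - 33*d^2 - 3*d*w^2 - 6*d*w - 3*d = -54*d^3 + d^2*(-33*w - 33) + d*(-3*w^2 - 6*w - 3)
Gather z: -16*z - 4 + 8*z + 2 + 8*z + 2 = 0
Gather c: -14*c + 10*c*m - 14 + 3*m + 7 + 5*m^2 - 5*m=c*(10*m - 14) + 5*m^2 - 2*m - 7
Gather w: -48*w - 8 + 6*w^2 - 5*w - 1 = 6*w^2 - 53*w - 9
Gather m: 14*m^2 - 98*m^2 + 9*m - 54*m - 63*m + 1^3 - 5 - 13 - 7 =-84*m^2 - 108*m - 24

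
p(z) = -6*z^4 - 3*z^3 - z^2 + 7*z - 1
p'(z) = -24*z^3 - 9*z^2 - 2*z + 7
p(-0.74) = -7.31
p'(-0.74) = 13.28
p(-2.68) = -278.72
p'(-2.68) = 409.69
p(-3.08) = -484.34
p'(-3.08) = 629.02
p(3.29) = -798.59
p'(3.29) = -951.67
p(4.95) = -3956.95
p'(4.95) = -3134.32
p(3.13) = -656.76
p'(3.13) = -823.38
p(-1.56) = -38.50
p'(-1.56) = 79.33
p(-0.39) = -3.84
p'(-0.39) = 7.83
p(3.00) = -556.00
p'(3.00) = -728.00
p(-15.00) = -293956.00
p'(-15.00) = 79012.00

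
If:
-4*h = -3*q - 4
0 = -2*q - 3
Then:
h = -1/8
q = -3/2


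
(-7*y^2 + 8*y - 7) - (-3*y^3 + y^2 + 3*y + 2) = 3*y^3 - 8*y^2 + 5*y - 9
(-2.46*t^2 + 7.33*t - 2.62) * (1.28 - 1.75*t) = 4.305*t^3 - 15.9763*t^2 + 13.9674*t - 3.3536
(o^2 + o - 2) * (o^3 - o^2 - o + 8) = o^5 - 4*o^3 + 9*o^2 + 10*o - 16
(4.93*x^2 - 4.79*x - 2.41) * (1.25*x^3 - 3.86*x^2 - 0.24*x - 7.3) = 6.1625*x^5 - 25.0173*x^4 + 14.2937*x^3 - 25.5368*x^2 + 35.5454*x + 17.593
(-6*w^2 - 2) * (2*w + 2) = -12*w^3 - 12*w^2 - 4*w - 4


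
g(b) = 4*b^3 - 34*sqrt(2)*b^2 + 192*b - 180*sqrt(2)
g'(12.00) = 766.00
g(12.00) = 2037.45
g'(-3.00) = 588.50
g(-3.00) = -1371.31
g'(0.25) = 168.71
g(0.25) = -209.50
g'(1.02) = 106.39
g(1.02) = -104.50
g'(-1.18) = 322.19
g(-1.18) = -554.64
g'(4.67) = 4.61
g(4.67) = 0.83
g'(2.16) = 40.27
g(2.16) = -23.86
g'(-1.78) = 401.20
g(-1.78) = -771.22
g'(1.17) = 95.91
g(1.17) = -89.33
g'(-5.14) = 1003.33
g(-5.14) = -3054.97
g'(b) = 12*b^2 - 68*sqrt(2)*b + 192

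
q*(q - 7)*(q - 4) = q^3 - 11*q^2 + 28*q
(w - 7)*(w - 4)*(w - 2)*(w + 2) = w^4 - 11*w^3 + 24*w^2 + 44*w - 112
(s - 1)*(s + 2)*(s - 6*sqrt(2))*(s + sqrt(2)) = s^4 - 5*sqrt(2)*s^3 + s^3 - 14*s^2 - 5*sqrt(2)*s^2 - 12*s + 10*sqrt(2)*s + 24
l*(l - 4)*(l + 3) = l^3 - l^2 - 12*l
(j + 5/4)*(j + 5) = j^2 + 25*j/4 + 25/4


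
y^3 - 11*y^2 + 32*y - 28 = (y - 7)*(y - 2)^2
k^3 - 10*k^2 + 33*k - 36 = (k - 4)*(k - 3)^2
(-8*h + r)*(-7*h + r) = 56*h^2 - 15*h*r + r^2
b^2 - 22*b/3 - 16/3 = (b - 8)*(b + 2/3)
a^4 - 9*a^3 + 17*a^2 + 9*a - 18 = (a - 6)*(a - 3)*(a - 1)*(a + 1)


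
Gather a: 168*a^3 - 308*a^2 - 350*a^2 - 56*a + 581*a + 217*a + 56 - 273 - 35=168*a^3 - 658*a^2 + 742*a - 252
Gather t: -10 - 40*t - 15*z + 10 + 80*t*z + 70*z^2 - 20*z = t*(80*z - 40) + 70*z^2 - 35*z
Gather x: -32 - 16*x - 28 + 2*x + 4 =-14*x - 56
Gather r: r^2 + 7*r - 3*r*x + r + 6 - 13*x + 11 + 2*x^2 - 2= r^2 + r*(8 - 3*x) + 2*x^2 - 13*x + 15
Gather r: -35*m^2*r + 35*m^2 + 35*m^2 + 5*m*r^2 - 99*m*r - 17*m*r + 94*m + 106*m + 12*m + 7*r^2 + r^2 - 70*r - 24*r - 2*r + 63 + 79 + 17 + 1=70*m^2 + 212*m + r^2*(5*m + 8) + r*(-35*m^2 - 116*m - 96) + 160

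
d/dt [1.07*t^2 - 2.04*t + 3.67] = 2.14*t - 2.04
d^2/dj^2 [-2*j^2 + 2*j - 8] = -4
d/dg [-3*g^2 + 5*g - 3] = 5 - 6*g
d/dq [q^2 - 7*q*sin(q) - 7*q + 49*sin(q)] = -7*q*cos(q) + 2*q - 7*sin(q) + 49*cos(q) - 7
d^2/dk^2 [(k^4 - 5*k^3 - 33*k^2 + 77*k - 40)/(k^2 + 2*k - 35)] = 2*(k^6 + 6*k^5 - 93*k^4 - 612*k^3 + 4815*k^2 - 10530*k - 36595)/(k^6 + 6*k^5 - 93*k^4 - 412*k^3 + 3255*k^2 + 7350*k - 42875)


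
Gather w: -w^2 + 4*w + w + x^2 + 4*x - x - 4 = -w^2 + 5*w + x^2 + 3*x - 4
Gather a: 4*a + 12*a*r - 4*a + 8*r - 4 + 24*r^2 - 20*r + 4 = 12*a*r + 24*r^2 - 12*r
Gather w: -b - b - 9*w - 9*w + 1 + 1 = -2*b - 18*w + 2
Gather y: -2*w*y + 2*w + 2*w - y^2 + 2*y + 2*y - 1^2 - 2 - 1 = 4*w - y^2 + y*(4 - 2*w) - 4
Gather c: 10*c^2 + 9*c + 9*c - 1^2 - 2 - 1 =10*c^2 + 18*c - 4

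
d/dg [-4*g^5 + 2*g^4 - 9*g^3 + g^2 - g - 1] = -20*g^4 + 8*g^3 - 27*g^2 + 2*g - 1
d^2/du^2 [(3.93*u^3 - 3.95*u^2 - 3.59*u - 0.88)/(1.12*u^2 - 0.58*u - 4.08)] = (-7.105427357601e-15*u^4 + 24.422728*u^3 - 59.12304*u^2 + 297.522816*u - 123.150368)/(1.404928*u^6 - 2.182656*u^5 - 14.223552*u^4 + 15.707096*u^3 + 51.814368*u^2 - 28.964736*u - 67.917312)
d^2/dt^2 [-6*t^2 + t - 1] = -12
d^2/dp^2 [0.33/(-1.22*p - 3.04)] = -0.982344/(1.22*p + 3.04)^3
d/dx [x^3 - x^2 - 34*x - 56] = 3*x^2 - 2*x - 34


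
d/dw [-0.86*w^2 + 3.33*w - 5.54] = 3.33 - 1.72*w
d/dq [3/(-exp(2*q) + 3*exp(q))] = 3*(2*exp(q) - 3)*exp(-q)/(exp(q) - 3)^2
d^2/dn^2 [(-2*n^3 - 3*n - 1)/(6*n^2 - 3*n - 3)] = 12*n*(-n^2 - n - 1)/(8*n^6 - 12*n^5 - 6*n^4 + 11*n^3 + 3*n^2 - 3*n - 1)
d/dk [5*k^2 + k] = 10*k + 1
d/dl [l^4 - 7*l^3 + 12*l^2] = l*(4*l^2 - 21*l + 24)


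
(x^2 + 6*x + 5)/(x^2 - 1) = (x + 5)/(x - 1)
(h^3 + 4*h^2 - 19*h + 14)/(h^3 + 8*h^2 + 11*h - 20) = (h^2 + 5*h - 14)/(h^2 + 9*h + 20)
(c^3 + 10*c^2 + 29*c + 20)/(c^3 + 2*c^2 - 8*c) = (c^2 + 6*c + 5)/(c*(c - 2))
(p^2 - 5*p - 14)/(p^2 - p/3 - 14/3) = 3*(p - 7)/(3*p - 7)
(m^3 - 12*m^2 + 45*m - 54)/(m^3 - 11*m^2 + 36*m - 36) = (m - 3)/(m - 2)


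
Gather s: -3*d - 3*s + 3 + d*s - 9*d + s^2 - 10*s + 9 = -12*d + s^2 + s*(d - 13) + 12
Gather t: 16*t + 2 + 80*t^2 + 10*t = 80*t^2 + 26*t + 2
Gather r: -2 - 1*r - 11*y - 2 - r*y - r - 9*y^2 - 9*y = r*(-y - 2) - 9*y^2 - 20*y - 4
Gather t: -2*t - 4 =-2*t - 4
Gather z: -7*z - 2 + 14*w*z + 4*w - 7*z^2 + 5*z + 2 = 4*w - 7*z^2 + z*(14*w - 2)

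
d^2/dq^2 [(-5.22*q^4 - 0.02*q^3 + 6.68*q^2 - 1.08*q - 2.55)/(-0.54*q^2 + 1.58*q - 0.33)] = (3.044304*q^6 - 26.722224*q^5 + 83.768472*q^4 - 54.223496*q^3 + 18.362664*q^2 - 14.195628*q + 11.49414)/(0.157464*q^6 - 1.382184*q^5 + 4.332852*q^4 - 5.633648*q^3 + 2.647854*q^2 - 0.516186*q + 0.035937)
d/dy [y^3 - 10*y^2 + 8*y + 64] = 3*y^2 - 20*y + 8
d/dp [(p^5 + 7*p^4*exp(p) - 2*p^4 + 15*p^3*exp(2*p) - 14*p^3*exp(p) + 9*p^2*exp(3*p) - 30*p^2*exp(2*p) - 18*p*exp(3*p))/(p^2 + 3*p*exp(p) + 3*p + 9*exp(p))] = (4*p^4*exp(p) + 3*p^4 + 6*p^3*exp(2*p) + 12*p^3*exp(p) + 8*p^3 + 9*p^2*exp(2*p) + 4*p^2*exp(p) - 18*p^2 - 18*p*exp(2*p) - 48*p*exp(p) - 18*exp(2*p))/(p^2 + 6*p + 9)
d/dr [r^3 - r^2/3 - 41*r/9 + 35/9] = 3*r^2 - 2*r/3 - 41/9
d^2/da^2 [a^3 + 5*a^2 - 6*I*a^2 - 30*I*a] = 6*a + 10 - 12*I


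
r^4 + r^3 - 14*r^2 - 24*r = r*(r - 4)*(r + 2)*(r + 3)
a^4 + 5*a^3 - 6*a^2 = a^2*(a - 1)*(a + 6)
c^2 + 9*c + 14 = (c + 2)*(c + 7)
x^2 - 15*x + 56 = (x - 8)*(x - 7)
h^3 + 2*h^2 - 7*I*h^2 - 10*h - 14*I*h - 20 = (h + 2)*(h - 5*I)*(h - 2*I)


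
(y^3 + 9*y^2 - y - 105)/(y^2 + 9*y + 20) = (y^2 + 4*y - 21)/(y + 4)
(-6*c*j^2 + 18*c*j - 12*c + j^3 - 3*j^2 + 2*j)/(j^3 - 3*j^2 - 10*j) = (6*c*j^2 - 18*c*j + 12*c - j^3 + 3*j^2 - 2*j)/(j*(-j^2 + 3*j + 10))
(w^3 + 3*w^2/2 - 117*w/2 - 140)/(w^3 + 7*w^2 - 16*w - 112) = (w^2 - 11*w/2 - 20)/(w^2 - 16)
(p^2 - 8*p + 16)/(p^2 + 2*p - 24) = (p - 4)/(p + 6)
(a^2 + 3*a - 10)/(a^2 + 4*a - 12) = (a + 5)/(a + 6)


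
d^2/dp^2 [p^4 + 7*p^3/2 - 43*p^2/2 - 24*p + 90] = 12*p^2 + 21*p - 43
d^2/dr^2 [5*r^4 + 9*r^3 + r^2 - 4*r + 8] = 60*r^2 + 54*r + 2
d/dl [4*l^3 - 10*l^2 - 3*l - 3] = 12*l^2 - 20*l - 3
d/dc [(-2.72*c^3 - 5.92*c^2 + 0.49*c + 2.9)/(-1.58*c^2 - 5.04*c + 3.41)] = (4.2976*c^4 + 27.4176*c^3 + 2.7854*c^2 - 31.2104*c + 16.2869)/(2.4964*c^4 + 15.9264*c^3 + 14.626*c^2 - 34.3728*c + 11.6281)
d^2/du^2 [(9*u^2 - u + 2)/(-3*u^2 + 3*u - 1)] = 18*(-8*u^3 + 3*u^2 + 5*u - 2)/(27*u^6 - 81*u^5 + 108*u^4 - 81*u^3 + 36*u^2 - 9*u + 1)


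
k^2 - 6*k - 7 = (k - 7)*(k + 1)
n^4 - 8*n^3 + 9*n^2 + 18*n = n*(n - 6)*(n - 3)*(n + 1)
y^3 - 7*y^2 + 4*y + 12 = (y - 6)*(y - 2)*(y + 1)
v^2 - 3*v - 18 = (v - 6)*(v + 3)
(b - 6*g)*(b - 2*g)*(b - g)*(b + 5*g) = b^4 - 4*b^3*g - 25*b^2*g^2 + 88*b*g^3 - 60*g^4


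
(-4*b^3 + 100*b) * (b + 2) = -4*b^4 - 8*b^3 + 100*b^2 + 200*b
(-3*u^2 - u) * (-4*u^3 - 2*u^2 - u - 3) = 12*u^5 + 10*u^4 + 5*u^3 + 10*u^2 + 3*u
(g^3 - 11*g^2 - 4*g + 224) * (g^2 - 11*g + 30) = g^5 - 22*g^4 + 147*g^3 - 62*g^2 - 2584*g + 6720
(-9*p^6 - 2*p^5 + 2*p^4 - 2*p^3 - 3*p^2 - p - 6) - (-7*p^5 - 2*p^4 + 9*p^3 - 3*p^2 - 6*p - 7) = -9*p^6 + 5*p^5 + 4*p^4 - 11*p^3 + 5*p + 1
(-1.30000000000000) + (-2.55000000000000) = -3.85000000000000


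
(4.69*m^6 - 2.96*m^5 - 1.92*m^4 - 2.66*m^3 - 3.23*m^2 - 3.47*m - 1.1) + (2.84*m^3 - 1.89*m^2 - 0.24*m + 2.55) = 4.69*m^6 - 2.96*m^5 - 1.92*m^4 + 0.18*m^3 - 5.12*m^2 - 3.71*m + 1.45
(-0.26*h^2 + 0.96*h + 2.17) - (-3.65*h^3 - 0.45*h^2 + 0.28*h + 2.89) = 3.65*h^3 + 0.19*h^2 + 0.68*h - 0.72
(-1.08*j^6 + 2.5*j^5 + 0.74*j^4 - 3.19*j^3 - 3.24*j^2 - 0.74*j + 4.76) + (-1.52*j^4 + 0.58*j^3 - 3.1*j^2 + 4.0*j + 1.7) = -1.08*j^6 + 2.5*j^5 - 0.78*j^4 - 2.61*j^3 - 6.34*j^2 + 3.26*j + 6.46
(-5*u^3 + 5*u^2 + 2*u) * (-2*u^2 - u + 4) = 10*u^5 - 5*u^4 - 29*u^3 + 18*u^2 + 8*u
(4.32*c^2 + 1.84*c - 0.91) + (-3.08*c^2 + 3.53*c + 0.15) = 1.24*c^2 + 5.37*c - 0.76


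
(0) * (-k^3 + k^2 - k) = 0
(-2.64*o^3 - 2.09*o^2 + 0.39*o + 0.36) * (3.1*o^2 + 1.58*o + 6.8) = -8.184*o^5 - 10.6502*o^4 - 20.0452*o^3 - 12.4798*o^2 + 3.2208*o + 2.448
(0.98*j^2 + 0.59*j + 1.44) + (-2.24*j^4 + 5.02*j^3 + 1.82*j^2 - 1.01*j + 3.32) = -2.24*j^4 + 5.02*j^3 + 2.8*j^2 - 0.42*j + 4.76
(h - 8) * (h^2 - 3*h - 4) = h^3 - 11*h^2 + 20*h + 32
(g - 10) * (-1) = 10 - g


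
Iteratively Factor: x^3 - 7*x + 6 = (x - 1)*(x^2 + x - 6) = (x - 1)*(x + 3)*(x - 2)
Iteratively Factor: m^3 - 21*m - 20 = (m - 5)*(m^2 + 5*m + 4) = (m - 5)*(m + 1)*(m + 4)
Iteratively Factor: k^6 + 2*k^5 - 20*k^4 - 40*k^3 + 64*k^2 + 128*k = (k + 2)*(k^5 - 20*k^3 + 64*k) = (k + 2)^2*(k^4 - 2*k^3 - 16*k^2 + 32*k) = (k - 4)*(k + 2)^2*(k^3 + 2*k^2 - 8*k) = k*(k - 4)*(k + 2)^2*(k^2 + 2*k - 8) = k*(k - 4)*(k - 2)*(k + 2)^2*(k + 4)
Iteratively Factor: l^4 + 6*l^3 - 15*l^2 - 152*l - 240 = (l + 4)*(l^3 + 2*l^2 - 23*l - 60) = (l + 3)*(l + 4)*(l^2 - l - 20) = (l + 3)*(l + 4)^2*(l - 5)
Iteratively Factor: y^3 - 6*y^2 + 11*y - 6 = (y - 2)*(y^2 - 4*y + 3) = (y - 2)*(y - 1)*(y - 3)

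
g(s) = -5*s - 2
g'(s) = -5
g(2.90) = -16.50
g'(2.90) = -5.00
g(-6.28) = 29.40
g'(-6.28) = -5.00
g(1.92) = -11.60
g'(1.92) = -5.00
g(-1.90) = 7.50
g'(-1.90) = -5.00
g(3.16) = -17.80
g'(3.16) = -5.00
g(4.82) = -26.10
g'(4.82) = -5.00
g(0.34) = -3.70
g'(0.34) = -5.00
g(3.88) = -21.40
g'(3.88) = -5.00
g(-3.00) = 13.00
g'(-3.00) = -5.00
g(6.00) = -32.00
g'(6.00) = -5.00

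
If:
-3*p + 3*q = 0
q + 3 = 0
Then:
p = -3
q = -3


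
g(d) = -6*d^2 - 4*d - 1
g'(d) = -12*d - 4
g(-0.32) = -0.33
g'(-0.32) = -0.16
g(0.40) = -3.56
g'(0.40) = -8.80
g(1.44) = -19.20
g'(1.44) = -21.28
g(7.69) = -386.58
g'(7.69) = -96.28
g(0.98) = -10.68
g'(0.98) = -15.76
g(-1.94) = -15.82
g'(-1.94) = 19.28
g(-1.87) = -14.50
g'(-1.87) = 18.44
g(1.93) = -31.07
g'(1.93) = -27.16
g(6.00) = -241.00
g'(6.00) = -76.00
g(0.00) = -1.00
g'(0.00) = -4.00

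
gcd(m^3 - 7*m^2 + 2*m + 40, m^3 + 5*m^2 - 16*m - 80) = m - 4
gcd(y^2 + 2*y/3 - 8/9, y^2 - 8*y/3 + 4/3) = y - 2/3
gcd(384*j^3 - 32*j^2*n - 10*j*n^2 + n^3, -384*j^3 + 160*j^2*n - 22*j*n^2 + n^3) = 64*j^2 - 16*j*n + n^2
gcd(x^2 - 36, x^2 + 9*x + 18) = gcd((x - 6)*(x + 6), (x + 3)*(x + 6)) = x + 6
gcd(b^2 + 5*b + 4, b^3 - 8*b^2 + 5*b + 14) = b + 1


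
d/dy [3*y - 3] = 3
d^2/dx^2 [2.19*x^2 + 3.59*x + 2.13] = 4.38000000000000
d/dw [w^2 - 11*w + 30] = 2*w - 11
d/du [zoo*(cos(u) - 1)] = zoo*sin(u)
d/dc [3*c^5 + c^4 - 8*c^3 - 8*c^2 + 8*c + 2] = 15*c^4 + 4*c^3 - 24*c^2 - 16*c + 8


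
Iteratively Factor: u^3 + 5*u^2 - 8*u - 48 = (u + 4)*(u^2 + u - 12) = (u + 4)^2*(u - 3)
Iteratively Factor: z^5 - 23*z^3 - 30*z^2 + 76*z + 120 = (z + 2)*(z^4 - 2*z^3 - 19*z^2 + 8*z + 60) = (z - 2)*(z + 2)*(z^3 - 19*z - 30) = (z - 2)*(z + 2)^2*(z^2 - 2*z - 15) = (z - 5)*(z - 2)*(z + 2)^2*(z + 3)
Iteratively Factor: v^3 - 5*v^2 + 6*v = (v)*(v^2 - 5*v + 6) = v*(v - 3)*(v - 2)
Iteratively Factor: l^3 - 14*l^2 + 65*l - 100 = (l - 4)*(l^2 - 10*l + 25) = (l - 5)*(l - 4)*(l - 5)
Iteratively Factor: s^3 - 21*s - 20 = (s + 4)*(s^2 - 4*s - 5) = (s + 1)*(s + 4)*(s - 5)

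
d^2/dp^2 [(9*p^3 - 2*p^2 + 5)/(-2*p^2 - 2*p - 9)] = 2*(118*p^3 - 654*p^2 - 2247*p + 232)/(8*p^6 + 24*p^5 + 132*p^4 + 224*p^3 + 594*p^2 + 486*p + 729)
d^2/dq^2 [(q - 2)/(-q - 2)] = 8/(q + 2)^3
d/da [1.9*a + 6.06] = 1.90000000000000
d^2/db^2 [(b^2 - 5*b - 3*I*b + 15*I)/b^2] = (b*(-10 - 6*I) + 90*I)/b^4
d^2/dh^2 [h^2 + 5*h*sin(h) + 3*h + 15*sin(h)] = -5*h*sin(h) - 15*sin(h) + 10*cos(h) + 2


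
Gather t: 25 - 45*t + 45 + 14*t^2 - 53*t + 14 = 14*t^2 - 98*t + 84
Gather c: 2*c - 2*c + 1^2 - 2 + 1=0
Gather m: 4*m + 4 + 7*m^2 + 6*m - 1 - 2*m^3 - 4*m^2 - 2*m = -2*m^3 + 3*m^2 + 8*m + 3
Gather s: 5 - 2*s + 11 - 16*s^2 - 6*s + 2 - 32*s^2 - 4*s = -48*s^2 - 12*s + 18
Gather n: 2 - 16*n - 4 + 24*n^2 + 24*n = 24*n^2 + 8*n - 2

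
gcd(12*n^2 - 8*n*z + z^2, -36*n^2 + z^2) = -6*n + z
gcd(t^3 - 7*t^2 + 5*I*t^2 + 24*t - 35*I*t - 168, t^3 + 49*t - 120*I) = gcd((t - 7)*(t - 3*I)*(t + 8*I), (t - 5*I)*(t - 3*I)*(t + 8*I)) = t^2 + 5*I*t + 24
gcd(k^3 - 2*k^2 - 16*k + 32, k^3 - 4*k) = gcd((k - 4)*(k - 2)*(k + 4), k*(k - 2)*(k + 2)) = k - 2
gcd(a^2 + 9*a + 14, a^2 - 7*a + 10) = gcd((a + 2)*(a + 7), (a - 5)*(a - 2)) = 1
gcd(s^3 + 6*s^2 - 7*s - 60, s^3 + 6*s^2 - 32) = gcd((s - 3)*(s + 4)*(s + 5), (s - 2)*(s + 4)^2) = s + 4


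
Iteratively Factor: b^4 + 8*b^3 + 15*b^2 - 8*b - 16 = (b - 1)*(b^3 + 9*b^2 + 24*b + 16) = (b - 1)*(b + 1)*(b^2 + 8*b + 16) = (b - 1)*(b + 1)*(b + 4)*(b + 4)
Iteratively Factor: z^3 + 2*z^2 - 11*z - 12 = (z + 4)*(z^2 - 2*z - 3) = (z + 1)*(z + 4)*(z - 3)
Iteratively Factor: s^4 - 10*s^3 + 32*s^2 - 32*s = (s - 4)*(s^3 - 6*s^2 + 8*s) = s*(s - 4)*(s^2 - 6*s + 8) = s*(s - 4)*(s - 2)*(s - 4)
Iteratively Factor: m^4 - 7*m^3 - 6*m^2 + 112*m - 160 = (m - 4)*(m^3 - 3*m^2 - 18*m + 40) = (m - 5)*(m - 4)*(m^2 + 2*m - 8) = (m - 5)*(m - 4)*(m + 4)*(m - 2)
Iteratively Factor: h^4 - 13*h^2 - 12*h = (h + 1)*(h^3 - h^2 - 12*h) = h*(h + 1)*(h^2 - h - 12) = h*(h + 1)*(h + 3)*(h - 4)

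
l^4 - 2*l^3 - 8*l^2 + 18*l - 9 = (l - 3)*(l - 1)^2*(l + 3)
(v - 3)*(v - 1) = v^2 - 4*v + 3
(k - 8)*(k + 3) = k^2 - 5*k - 24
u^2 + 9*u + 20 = (u + 4)*(u + 5)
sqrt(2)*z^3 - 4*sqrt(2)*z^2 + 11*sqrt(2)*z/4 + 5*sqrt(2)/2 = (z - 5/2)*(z - 2)*(sqrt(2)*z + sqrt(2)/2)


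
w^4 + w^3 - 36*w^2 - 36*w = w*(w - 6)*(w + 1)*(w + 6)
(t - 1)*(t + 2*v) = t^2 + 2*t*v - t - 2*v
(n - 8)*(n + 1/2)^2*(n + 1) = n^4 - 6*n^3 - 59*n^2/4 - 39*n/4 - 2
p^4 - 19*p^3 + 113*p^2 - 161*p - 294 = (p - 7)^2*(p - 6)*(p + 1)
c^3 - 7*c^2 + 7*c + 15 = (c - 5)*(c - 3)*(c + 1)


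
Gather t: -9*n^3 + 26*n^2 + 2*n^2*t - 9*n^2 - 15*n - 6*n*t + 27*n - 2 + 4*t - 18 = -9*n^3 + 17*n^2 + 12*n + t*(2*n^2 - 6*n + 4) - 20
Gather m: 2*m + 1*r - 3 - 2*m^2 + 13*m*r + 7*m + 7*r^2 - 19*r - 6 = -2*m^2 + m*(13*r + 9) + 7*r^2 - 18*r - 9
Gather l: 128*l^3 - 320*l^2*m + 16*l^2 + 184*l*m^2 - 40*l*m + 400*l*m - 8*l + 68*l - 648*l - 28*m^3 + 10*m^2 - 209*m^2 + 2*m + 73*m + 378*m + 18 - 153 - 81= 128*l^3 + l^2*(16 - 320*m) + l*(184*m^2 + 360*m - 588) - 28*m^3 - 199*m^2 + 453*m - 216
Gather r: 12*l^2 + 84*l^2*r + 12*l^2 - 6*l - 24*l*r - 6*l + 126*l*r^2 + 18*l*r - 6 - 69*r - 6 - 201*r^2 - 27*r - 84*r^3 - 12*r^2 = 24*l^2 - 12*l - 84*r^3 + r^2*(126*l - 213) + r*(84*l^2 - 6*l - 96) - 12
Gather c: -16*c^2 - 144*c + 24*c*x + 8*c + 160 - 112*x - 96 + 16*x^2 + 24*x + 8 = -16*c^2 + c*(24*x - 136) + 16*x^2 - 88*x + 72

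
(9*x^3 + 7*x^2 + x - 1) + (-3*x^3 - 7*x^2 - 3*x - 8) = 6*x^3 - 2*x - 9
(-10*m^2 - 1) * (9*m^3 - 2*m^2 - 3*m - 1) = -90*m^5 + 20*m^4 + 21*m^3 + 12*m^2 + 3*m + 1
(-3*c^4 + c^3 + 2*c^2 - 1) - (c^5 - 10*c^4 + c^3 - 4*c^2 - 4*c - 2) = -c^5 + 7*c^4 + 6*c^2 + 4*c + 1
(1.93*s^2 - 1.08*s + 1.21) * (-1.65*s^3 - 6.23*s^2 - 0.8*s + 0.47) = -3.1845*s^5 - 10.2419*s^4 + 3.1879*s^3 - 5.7672*s^2 - 1.4756*s + 0.5687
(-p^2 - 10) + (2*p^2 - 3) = p^2 - 13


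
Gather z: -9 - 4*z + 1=-4*z - 8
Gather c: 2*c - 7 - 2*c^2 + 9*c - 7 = -2*c^2 + 11*c - 14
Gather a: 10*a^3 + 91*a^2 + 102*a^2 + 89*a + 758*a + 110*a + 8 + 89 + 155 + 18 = 10*a^3 + 193*a^2 + 957*a + 270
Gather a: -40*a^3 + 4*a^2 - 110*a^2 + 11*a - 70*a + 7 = -40*a^3 - 106*a^2 - 59*a + 7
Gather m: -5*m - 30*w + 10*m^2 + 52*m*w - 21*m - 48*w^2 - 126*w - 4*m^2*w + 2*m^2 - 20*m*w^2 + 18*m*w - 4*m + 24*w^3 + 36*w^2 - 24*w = m^2*(12 - 4*w) + m*(-20*w^2 + 70*w - 30) + 24*w^3 - 12*w^2 - 180*w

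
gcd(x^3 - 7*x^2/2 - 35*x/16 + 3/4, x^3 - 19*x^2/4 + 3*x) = x - 4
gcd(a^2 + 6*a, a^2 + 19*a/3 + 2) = a + 6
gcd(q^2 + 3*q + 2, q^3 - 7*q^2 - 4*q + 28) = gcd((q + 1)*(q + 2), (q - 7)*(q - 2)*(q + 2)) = q + 2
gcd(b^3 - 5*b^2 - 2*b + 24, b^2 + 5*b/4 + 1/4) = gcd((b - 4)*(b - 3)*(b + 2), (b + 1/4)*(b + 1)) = 1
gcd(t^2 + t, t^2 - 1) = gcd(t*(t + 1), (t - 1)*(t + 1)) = t + 1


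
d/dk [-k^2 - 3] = -2*k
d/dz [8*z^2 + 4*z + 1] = 16*z + 4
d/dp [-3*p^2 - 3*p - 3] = -6*p - 3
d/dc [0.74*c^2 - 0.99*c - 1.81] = 1.48*c - 0.99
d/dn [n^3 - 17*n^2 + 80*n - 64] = 3*n^2 - 34*n + 80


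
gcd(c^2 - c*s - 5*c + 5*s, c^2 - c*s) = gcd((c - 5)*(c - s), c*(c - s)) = -c + s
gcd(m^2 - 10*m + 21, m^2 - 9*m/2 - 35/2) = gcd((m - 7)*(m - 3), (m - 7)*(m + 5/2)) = m - 7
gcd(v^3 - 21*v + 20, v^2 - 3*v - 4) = v - 4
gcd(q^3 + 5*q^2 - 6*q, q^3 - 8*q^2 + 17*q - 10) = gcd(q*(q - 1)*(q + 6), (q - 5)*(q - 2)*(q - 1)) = q - 1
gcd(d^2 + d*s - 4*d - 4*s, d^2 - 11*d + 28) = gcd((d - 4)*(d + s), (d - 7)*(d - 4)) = d - 4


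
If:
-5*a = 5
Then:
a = -1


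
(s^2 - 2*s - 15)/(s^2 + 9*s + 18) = (s - 5)/(s + 6)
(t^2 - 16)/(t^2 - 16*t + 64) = (t^2 - 16)/(t^2 - 16*t + 64)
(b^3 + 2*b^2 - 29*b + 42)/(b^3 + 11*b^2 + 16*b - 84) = (b - 3)/(b + 6)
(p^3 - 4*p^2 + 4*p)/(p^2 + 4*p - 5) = p*(p^2 - 4*p + 4)/(p^2 + 4*p - 5)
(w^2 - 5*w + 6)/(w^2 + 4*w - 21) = (w - 2)/(w + 7)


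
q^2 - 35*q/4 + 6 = (q - 8)*(q - 3/4)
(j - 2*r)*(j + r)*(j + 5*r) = j^3 + 4*j^2*r - 7*j*r^2 - 10*r^3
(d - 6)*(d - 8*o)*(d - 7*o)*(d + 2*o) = d^4 - 13*d^3*o - 6*d^3 + 26*d^2*o^2 + 78*d^2*o + 112*d*o^3 - 156*d*o^2 - 672*o^3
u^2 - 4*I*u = u*(u - 4*I)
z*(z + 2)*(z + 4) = z^3 + 6*z^2 + 8*z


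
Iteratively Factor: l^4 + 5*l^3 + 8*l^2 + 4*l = (l + 1)*(l^3 + 4*l^2 + 4*l) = (l + 1)*(l + 2)*(l^2 + 2*l) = (l + 1)*(l + 2)^2*(l)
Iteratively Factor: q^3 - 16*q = (q + 4)*(q^2 - 4*q) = (q - 4)*(q + 4)*(q)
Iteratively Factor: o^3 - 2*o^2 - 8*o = (o)*(o^2 - 2*o - 8) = o*(o - 4)*(o + 2)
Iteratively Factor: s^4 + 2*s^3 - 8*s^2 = (s)*(s^3 + 2*s^2 - 8*s) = s^2*(s^2 + 2*s - 8) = s^2*(s + 4)*(s - 2)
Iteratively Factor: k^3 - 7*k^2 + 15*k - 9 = (k - 1)*(k^2 - 6*k + 9) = (k - 3)*(k - 1)*(k - 3)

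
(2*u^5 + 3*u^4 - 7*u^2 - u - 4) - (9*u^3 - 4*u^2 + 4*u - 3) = 2*u^5 + 3*u^4 - 9*u^3 - 3*u^2 - 5*u - 1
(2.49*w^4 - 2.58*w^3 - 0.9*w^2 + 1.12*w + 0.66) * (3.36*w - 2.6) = 8.3664*w^5 - 15.1428*w^4 + 3.684*w^3 + 6.1032*w^2 - 0.6944*w - 1.716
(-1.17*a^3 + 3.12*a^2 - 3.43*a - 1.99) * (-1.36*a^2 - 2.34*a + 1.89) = 1.5912*a^5 - 1.5054*a^4 - 4.8473*a^3 + 16.6294*a^2 - 1.8261*a - 3.7611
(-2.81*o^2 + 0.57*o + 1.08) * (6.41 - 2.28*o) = 6.4068*o^3 - 19.3117*o^2 + 1.1913*o + 6.9228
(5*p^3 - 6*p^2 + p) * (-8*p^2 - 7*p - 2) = -40*p^5 + 13*p^4 + 24*p^3 + 5*p^2 - 2*p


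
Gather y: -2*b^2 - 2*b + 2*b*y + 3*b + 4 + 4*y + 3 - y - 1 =-2*b^2 + b + y*(2*b + 3) + 6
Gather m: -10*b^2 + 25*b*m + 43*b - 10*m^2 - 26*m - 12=-10*b^2 + 43*b - 10*m^2 + m*(25*b - 26) - 12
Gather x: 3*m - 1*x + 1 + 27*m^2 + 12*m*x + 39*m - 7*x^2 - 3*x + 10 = 27*m^2 + 42*m - 7*x^2 + x*(12*m - 4) + 11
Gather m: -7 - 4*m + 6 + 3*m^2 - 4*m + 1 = 3*m^2 - 8*m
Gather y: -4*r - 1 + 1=-4*r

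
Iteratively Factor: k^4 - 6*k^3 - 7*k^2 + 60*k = (k + 3)*(k^3 - 9*k^2 + 20*k) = (k - 5)*(k + 3)*(k^2 - 4*k) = k*(k - 5)*(k + 3)*(k - 4)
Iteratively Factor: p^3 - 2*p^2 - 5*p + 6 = (p + 2)*(p^2 - 4*p + 3) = (p - 3)*(p + 2)*(p - 1)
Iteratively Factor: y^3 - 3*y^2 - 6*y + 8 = (y - 1)*(y^2 - 2*y - 8) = (y - 1)*(y + 2)*(y - 4)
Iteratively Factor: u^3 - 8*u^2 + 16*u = (u - 4)*(u^2 - 4*u) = u*(u - 4)*(u - 4)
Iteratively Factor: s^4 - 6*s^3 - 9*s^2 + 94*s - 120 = (s - 2)*(s^3 - 4*s^2 - 17*s + 60) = (s - 5)*(s - 2)*(s^2 + s - 12) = (s - 5)*(s - 2)*(s + 4)*(s - 3)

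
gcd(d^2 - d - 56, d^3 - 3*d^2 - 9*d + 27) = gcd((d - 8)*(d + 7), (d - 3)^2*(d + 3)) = 1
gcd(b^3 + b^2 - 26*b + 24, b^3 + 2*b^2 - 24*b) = b^2 + 2*b - 24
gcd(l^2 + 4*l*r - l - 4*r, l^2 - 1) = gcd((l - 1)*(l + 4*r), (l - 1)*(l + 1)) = l - 1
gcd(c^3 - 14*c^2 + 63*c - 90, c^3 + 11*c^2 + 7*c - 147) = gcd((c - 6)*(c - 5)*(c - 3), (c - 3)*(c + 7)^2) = c - 3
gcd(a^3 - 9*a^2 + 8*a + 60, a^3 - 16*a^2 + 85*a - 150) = a^2 - 11*a + 30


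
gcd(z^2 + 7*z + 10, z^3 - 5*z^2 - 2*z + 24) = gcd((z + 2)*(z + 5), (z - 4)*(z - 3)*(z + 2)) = z + 2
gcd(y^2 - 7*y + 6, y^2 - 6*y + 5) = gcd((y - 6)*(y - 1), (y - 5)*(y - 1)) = y - 1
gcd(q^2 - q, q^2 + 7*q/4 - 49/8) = 1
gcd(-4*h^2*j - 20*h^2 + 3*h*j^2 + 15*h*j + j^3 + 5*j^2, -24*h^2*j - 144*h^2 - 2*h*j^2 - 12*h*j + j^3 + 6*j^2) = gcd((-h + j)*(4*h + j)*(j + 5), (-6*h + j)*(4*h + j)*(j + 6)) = 4*h + j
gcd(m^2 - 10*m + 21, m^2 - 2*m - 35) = m - 7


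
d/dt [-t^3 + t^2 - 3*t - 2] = -3*t^2 + 2*t - 3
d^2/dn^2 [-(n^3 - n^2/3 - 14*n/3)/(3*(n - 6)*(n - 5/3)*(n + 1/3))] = 6*(-567*n^6 + 2943*n^5 - 7299*n^4 + 11889*n^3 - 11610*n^2 + 25020*n - 9080)/(729*n^9 - 16038*n^8 + 133893*n^7 - 518994*n^6 + 889839*n^5 - 388242*n^4 - 470897*n^3 + 225810*n^2 + 180900*n + 27000)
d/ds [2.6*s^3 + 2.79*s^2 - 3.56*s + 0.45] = 7.8*s^2 + 5.58*s - 3.56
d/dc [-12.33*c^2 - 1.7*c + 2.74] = -24.66*c - 1.7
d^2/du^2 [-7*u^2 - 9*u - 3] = -14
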